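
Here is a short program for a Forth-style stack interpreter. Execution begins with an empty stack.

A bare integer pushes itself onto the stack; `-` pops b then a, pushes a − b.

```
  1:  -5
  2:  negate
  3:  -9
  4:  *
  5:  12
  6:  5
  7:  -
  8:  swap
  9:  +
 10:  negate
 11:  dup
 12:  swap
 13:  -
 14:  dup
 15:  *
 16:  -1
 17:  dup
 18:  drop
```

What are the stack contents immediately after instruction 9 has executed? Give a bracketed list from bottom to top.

-5     → [-5]
negate → [5]
-9     → [5, -9]
*      → [-45]
12     → [-45, 12]
5      → [-45, 12, 5]
-      → [-45, 7]
swap   → [7, -45]
+      → [-38]

[-38]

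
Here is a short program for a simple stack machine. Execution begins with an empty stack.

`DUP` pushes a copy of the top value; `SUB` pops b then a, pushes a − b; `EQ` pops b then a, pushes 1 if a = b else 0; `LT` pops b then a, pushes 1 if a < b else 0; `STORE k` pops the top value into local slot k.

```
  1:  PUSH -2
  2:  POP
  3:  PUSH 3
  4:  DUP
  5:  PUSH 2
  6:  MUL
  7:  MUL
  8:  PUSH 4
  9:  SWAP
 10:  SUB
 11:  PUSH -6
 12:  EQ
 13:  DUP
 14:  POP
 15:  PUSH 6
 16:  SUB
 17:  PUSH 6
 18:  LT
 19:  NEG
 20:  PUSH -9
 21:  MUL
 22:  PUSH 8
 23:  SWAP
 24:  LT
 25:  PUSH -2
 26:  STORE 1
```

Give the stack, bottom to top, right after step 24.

[1]

PUSH -2  [-2]
POP      []
PUSH 3   [3]
DUP      [3, 3]
PUSH 2   [3, 3, 2]
MUL      [3, 6]
MUL      [18]
PUSH 4   [18, 4]
SWAP     [4, 18]
SUB      [-14]
PUSH -6  [-14, -6]
EQ       [0]
DUP      [0, 0]
POP      [0]
PUSH 6   [0, 6]
SUB      [-6]
PUSH 6   [-6, 6]
LT       [1]
NEG      [-1]
PUSH -9  [-1, -9]
MUL      [9]
PUSH 8   [9, 8]
SWAP     [8, 9]
LT       [1]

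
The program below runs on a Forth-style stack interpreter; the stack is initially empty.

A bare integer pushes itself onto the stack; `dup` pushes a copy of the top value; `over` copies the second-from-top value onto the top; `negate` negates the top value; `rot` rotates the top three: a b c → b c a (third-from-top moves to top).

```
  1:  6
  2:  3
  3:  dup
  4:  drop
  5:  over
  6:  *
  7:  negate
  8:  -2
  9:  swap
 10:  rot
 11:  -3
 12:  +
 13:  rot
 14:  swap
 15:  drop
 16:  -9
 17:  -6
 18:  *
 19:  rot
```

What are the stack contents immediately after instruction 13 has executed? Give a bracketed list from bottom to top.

[-18, 3, -2]

6      → 6
3      → 6 3
dup    → 6 3 3
drop   → 6 3
over   → 6 3 6
*      → 6 18
negate → 6 -18
-2     → 6 -18 -2
swap   → 6 -2 -18
rot    → -2 -18 6
-3     → -2 -18 6 -3
+      → -2 -18 3
rot    → -18 3 -2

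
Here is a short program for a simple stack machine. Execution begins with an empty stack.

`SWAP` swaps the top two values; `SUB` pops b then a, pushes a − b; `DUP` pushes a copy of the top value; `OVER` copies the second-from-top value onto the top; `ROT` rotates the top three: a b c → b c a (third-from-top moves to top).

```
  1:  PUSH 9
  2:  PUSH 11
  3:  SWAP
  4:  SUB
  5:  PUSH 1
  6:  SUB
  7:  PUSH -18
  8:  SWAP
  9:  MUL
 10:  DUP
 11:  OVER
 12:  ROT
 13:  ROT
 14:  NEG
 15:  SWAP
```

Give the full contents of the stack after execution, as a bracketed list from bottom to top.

PUSH 9    9
PUSH 11   9 11
SWAP      11 9
SUB       2
PUSH 1    2 1
SUB       1
PUSH -18  1 -18
SWAP      -18 1
MUL       -18
DUP       -18 -18
OVER      -18 -18 -18
ROT       -18 -18 -18
ROT       -18 -18 -18
NEG       -18 -18 18
SWAP      -18 18 -18

[-18, 18, -18]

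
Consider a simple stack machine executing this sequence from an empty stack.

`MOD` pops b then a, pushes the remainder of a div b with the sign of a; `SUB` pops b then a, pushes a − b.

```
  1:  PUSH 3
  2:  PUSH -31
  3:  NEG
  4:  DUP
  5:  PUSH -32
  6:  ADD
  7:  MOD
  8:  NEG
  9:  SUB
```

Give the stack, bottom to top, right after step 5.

PUSH 3   : 3
PUSH -31 : 3 -31
NEG      : 3 31
DUP      : 3 31 31
PUSH -32 : 3 31 31 -32

[3, 31, 31, -32]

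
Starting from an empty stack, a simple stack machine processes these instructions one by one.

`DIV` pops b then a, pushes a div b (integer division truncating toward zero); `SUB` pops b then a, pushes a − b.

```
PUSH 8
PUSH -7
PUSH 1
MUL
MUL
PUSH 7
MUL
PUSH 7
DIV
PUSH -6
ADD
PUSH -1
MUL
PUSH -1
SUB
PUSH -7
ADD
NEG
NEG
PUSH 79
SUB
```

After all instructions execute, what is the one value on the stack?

PUSH 8  -> 8
PUSH -7 -> 8 -7
PUSH 1  -> 8 -7 1
MUL     -> 8 -7
MUL     -> -56
PUSH 7  -> -56 7
MUL     -> -392
PUSH 7  -> -392 7
DIV     -> -56
PUSH -6 -> -56 -6
ADD     -> -62
PUSH -1 -> -62 -1
MUL     -> 62
PUSH -1 -> 62 -1
SUB     -> 63
PUSH -7 -> 63 -7
ADD     -> 56
NEG     -> -56
NEG     -> 56
PUSH 79 -> 56 79
SUB     -> -23

-23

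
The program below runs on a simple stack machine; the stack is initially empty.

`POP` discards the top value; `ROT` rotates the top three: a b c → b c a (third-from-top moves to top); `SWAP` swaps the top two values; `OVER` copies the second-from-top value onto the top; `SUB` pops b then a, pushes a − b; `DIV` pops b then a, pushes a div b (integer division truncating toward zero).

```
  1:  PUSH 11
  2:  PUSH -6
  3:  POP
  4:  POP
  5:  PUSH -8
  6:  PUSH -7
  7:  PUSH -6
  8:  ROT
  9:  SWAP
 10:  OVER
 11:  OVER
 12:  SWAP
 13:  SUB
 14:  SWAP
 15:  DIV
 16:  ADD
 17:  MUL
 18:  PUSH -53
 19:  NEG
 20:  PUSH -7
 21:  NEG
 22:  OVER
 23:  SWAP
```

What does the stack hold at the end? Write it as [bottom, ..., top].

[56, 53, 53, 7]

PUSH 11  → 11
PUSH -6  → 11 -6
POP      → 11
POP      → (empty)
PUSH -8  → -8
PUSH -7  → -8 -7
PUSH -6  → -8 -7 -6
ROT      → -7 -6 -8
SWAP     → -7 -8 -6
OVER     → -7 -8 -6 -8
OVER     → -7 -8 -6 -8 -6
SWAP     → -7 -8 -6 -6 -8
SUB      → -7 -8 -6 2
SWAP     → -7 -8 2 -6
DIV      → -7 -8 0
ADD      → -7 -8
MUL      → 56
PUSH -53 → 56 -53
NEG      → 56 53
PUSH -7  → 56 53 -7
NEG      → 56 53 7
OVER     → 56 53 7 53
SWAP     → 56 53 53 7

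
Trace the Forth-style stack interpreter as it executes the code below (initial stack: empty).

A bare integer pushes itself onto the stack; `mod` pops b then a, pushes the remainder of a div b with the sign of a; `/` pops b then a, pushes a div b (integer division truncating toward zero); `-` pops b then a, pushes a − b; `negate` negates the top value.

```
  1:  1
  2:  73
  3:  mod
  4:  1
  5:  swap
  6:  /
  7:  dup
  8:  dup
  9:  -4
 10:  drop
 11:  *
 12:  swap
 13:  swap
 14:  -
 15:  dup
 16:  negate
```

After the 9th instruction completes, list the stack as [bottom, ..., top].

[1, 1, 1, -4]

1    : 1
73   : 1 73
mod  : 1
1    : 1 1
swap : 1 1
/    : 1
dup  : 1 1
dup  : 1 1 1
-4   : 1 1 1 -4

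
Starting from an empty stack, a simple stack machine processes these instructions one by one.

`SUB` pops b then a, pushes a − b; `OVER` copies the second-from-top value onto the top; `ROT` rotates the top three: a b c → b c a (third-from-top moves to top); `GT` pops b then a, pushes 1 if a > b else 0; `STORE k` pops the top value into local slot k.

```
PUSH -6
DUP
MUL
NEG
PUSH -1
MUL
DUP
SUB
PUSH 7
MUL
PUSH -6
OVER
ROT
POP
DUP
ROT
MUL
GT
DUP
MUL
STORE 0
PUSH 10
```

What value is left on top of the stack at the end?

10

PUSH -6 → -6
DUP     → -6 -6
MUL     → 36
NEG     → -36
PUSH -1 → -36 -1
MUL     → 36
DUP     → 36 36
SUB     → 0
PUSH 7  → 0 7
MUL     → 0
PUSH -6 → 0 -6
OVER    → 0 -6 0
ROT     → -6 0 0
POP     → -6 0
DUP     → -6 0 0
ROT     → 0 0 -6
MUL     → 0 0
GT      → 0
DUP     → 0 0
MUL     → 0
STORE 0 → (empty)
PUSH 10 → 10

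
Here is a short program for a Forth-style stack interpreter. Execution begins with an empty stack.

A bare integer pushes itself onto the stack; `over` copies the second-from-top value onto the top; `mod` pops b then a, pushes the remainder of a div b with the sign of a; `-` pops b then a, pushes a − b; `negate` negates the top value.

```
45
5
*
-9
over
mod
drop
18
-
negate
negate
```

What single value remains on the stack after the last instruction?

207

45      45
5       45 5
*       225
-9      225 -9
over    225 -9 225
mod     225 -9
drop    225
18      225 18
-       207
negate  -207
negate  207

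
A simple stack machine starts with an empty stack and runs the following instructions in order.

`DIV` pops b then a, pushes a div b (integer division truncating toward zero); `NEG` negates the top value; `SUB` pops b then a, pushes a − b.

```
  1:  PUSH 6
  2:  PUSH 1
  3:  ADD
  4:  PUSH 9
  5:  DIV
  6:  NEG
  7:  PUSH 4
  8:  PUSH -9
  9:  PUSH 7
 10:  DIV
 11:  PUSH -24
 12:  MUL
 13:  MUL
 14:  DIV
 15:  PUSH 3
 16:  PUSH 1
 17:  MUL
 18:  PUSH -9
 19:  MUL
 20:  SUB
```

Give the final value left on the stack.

27

PUSH 6    6
PUSH 1    6 1
ADD       7
PUSH 9    7 9
DIV       0
NEG       0
PUSH 4    0 4
PUSH -9   0 4 -9
PUSH 7    0 4 -9 7
DIV       0 4 -1
PUSH -24  0 4 -1 -24
MUL       0 4 24
MUL       0 96
DIV       0
PUSH 3    0 3
PUSH 1    0 3 1
MUL       0 3
PUSH -9   0 3 -9
MUL       0 -27
SUB       27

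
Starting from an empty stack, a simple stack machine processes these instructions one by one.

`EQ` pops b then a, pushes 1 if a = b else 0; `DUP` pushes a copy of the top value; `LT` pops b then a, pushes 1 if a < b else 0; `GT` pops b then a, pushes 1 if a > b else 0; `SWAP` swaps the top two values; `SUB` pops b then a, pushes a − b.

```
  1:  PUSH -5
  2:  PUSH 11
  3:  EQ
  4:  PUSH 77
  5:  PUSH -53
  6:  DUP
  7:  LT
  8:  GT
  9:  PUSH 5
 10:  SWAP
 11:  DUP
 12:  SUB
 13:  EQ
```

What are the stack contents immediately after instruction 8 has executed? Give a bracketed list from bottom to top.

PUSH -5  → [-5]
PUSH 11  → [-5, 11]
EQ       → [0]
PUSH 77  → [0, 77]
PUSH -53 → [0, 77, -53]
DUP      → [0, 77, -53, -53]
LT       → [0, 77, 0]
GT       → [0, 1]

[0, 1]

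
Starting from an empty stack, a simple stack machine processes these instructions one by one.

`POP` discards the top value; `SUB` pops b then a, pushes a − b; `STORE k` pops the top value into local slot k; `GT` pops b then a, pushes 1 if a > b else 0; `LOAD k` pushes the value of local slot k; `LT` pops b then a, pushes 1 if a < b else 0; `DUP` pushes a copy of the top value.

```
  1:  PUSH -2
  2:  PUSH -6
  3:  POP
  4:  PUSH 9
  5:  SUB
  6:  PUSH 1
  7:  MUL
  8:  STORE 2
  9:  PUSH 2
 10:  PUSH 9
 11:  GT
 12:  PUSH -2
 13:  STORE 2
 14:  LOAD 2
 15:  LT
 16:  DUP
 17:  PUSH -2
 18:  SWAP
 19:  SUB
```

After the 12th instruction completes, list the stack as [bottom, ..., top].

PUSH -2 : -2
PUSH -6 : -2 -6
POP     : -2
PUSH 9  : -2 9
SUB     : -11
PUSH 1  : -11 1
MUL     : -11
STORE 2 : (empty)
PUSH 2  : 2
PUSH 9  : 2 9
GT      : 0
PUSH -2 : 0 -2

[0, -2]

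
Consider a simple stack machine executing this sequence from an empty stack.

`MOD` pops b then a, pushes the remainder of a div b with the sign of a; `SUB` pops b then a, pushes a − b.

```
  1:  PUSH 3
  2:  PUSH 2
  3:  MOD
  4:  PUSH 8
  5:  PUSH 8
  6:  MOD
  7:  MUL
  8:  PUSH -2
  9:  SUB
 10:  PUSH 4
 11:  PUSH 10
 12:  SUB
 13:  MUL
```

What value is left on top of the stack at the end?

PUSH 3  → [3]
PUSH 2  → [3, 2]
MOD     → [1]
PUSH 8  → [1, 8]
PUSH 8  → [1, 8, 8]
MOD     → [1, 0]
MUL     → [0]
PUSH -2 → [0, -2]
SUB     → [2]
PUSH 4  → [2, 4]
PUSH 10 → [2, 4, 10]
SUB     → [2, -6]
MUL     → [-12]

-12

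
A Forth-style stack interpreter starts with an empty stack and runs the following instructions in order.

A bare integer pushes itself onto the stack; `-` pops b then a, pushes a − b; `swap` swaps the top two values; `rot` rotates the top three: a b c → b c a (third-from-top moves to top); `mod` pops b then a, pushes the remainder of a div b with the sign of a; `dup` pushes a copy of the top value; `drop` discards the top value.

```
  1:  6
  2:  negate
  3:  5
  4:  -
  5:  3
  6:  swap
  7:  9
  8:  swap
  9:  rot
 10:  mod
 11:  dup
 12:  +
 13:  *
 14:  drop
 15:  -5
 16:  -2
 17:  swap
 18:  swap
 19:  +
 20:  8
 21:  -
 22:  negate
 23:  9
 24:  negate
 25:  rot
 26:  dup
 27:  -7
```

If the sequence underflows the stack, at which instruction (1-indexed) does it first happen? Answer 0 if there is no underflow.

6      : [6]
negate : [-6]
5      : [-6, 5]
-      : [-11]
3      : [-11, 3]
swap   : [3, -11]
9      : [3, -11, 9]
swap   : [3, 9, -11]
rot    : [9, -11, 3]
mod    : [9, -2]
dup    : [9, -2, -2]
+      : [9, -4]
*      : [-36]
drop   : []
-5     : [-5]
-2     : [-5, -2]
swap   : [-2, -5]
swap   : [-5, -2]
+      : [-7]
8      : [-7, 8]
-      : [-15]
negate : [15]
9      : [15, 9]
negate : [15, -9]
rot  — needs 3 operands, stack has 2 → underflow

25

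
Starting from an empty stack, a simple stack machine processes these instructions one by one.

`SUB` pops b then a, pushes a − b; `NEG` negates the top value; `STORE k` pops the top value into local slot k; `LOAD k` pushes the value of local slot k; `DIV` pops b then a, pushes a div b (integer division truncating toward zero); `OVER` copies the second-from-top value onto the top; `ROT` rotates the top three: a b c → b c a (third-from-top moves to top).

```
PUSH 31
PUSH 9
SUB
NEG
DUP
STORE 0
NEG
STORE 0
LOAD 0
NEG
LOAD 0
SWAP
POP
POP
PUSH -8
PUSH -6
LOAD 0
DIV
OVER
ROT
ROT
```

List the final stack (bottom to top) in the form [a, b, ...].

PUSH 31 -> 31
PUSH 9  -> 31 9
SUB     -> 22
NEG     -> -22
DUP     -> -22 -22
STORE 0 -> -22
NEG     -> 22
STORE 0 -> (empty)
LOAD 0  -> 22
NEG     -> -22
LOAD 0  -> -22 22
SWAP    -> 22 -22
POP     -> 22
POP     -> (empty)
PUSH -8 -> -8
PUSH -6 -> -8 -6
LOAD 0  -> -8 -6 22
DIV     -> -8 0
OVER    -> -8 0 -8
ROT     -> 0 -8 -8
ROT     -> -8 -8 0

[-8, -8, 0]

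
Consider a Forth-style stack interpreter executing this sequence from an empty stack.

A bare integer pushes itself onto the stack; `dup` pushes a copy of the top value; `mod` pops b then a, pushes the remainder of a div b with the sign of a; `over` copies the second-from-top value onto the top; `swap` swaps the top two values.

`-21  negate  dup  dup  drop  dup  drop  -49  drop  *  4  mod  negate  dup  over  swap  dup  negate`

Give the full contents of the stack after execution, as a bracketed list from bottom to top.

-21    -> -21
negate -> 21
dup    -> 21 21
dup    -> 21 21 21
drop   -> 21 21
dup    -> 21 21 21
drop   -> 21 21
-49    -> 21 21 -49
drop   -> 21 21
*      -> 441
4      -> 441 4
mod    -> 1
negate -> -1
dup    -> -1 -1
over   -> -1 -1 -1
swap   -> -1 -1 -1
dup    -> -1 -1 -1 -1
negate -> -1 -1 -1 1

[-1, -1, -1, 1]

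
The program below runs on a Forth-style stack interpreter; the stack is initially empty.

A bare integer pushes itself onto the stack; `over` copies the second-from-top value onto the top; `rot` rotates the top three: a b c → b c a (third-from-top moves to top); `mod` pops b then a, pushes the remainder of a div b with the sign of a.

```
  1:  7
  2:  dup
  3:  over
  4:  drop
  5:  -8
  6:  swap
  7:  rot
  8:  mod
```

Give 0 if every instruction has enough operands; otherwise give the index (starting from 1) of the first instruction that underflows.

7    -> 7
dup  -> 7 7
over -> 7 7 7
drop -> 7 7
-8   -> 7 7 -8
swap -> 7 -8 7
rot  -> -8 7 7
mod  -> -8 0

0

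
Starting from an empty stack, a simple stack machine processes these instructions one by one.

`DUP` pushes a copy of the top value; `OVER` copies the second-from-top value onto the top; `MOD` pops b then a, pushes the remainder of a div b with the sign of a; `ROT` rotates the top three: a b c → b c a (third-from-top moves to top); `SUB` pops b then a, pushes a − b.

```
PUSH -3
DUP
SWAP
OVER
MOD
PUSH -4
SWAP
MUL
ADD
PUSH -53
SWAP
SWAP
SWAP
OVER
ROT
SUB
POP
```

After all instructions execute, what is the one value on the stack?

PUSH -3  -> [-3]
DUP      -> [-3, -3]
SWAP     -> [-3, -3]
OVER     -> [-3, -3, -3]
MOD      -> [-3, 0]
PUSH -4  -> [-3, 0, -4]
SWAP     -> [-3, -4, 0]
MUL      -> [-3, 0]
ADD      -> [-3]
PUSH -53 -> [-3, -53]
SWAP     -> [-53, -3]
SWAP     -> [-3, -53]
SWAP     -> [-53, -3]
OVER     -> [-53, -3, -53]
ROT      -> [-3, -53, -53]
SUB      -> [-3, 0]
POP      -> [-3]

-3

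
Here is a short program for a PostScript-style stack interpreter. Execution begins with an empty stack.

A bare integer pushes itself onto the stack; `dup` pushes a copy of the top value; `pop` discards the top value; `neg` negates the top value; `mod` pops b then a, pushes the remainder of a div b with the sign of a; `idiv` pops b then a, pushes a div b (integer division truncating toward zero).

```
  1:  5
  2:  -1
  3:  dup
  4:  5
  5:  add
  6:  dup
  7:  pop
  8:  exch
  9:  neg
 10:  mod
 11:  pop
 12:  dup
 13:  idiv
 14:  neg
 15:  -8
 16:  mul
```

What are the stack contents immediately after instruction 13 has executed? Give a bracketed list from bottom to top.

5     [5]
-1    [5, -1]
dup   [5, -1, -1]
5     [5, -1, -1, 5]
add   [5, -1, 4]
dup   [5, -1, 4, 4]
pop   [5, -1, 4]
exch  [5, 4, -1]
neg   [5, 4, 1]
mod   [5, 0]
pop   [5]
dup   [5, 5]
idiv  [1]

[1]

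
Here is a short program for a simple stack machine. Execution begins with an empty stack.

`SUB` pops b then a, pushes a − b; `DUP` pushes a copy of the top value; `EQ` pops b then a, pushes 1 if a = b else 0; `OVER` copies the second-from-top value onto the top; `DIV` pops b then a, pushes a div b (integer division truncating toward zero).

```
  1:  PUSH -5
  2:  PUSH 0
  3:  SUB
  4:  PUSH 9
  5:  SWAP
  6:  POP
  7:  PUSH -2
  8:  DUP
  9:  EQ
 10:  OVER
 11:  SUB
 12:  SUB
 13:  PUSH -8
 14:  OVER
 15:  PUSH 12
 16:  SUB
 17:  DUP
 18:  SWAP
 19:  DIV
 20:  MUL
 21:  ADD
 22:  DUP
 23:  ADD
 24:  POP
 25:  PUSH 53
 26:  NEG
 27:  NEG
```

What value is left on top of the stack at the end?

PUSH -5 -> -5
PUSH 0  -> -5 0
SUB     -> -5
PUSH 9  -> -5 9
SWAP    -> 9 -5
POP     -> 9
PUSH -2 -> 9 -2
DUP     -> 9 -2 -2
EQ      -> 9 1
OVER    -> 9 1 9
SUB     -> 9 -8
SUB     -> 17
PUSH -8 -> 17 -8
OVER    -> 17 -8 17
PUSH 12 -> 17 -8 17 12
SUB     -> 17 -8 5
DUP     -> 17 -8 5 5
SWAP    -> 17 -8 5 5
DIV     -> 17 -8 1
MUL     -> 17 -8
ADD     -> 9
DUP     -> 9 9
ADD     -> 18
POP     -> (empty)
PUSH 53 -> 53
NEG     -> -53
NEG     -> 53

53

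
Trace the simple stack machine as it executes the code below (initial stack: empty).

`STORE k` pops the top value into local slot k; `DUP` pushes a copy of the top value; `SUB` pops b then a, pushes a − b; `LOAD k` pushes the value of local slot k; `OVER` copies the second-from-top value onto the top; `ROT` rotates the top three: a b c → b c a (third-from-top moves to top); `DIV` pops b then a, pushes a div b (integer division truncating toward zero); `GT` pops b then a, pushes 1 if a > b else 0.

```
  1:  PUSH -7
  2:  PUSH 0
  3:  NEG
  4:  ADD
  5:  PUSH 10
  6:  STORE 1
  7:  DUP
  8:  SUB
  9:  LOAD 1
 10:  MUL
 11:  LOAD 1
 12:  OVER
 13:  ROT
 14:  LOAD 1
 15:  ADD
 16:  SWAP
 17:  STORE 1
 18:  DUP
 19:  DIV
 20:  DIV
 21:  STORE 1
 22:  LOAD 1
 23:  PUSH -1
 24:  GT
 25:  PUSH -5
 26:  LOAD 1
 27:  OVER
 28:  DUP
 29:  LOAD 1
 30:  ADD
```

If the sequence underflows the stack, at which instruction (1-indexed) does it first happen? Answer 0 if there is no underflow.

0

PUSH -7  [-7]
PUSH 0   [-7, 0]
NEG      [-7, 0]
ADD      [-7]
PUSH 10  [-7, 10]
STORE 1  [-7]
DUP      [-7, -7]
SUB      [0]
LOAD 1   [0, 10]
MUL      [0]
LOAD 1   [0, 10]
OVER     [0, 10, 0]
ROT      [10, 0, 0]
LOAD 1   [10, 0, 0, 10]
ADD      [10, 0, 10]
SWAP     [10, 10, 0]
STORE 1  [10, 10]
DUP      [10, 10, 10]
DIV      [10, 1]
DIV      [10]
STORE 1  []
LOAD 1   [10]
PUSH -1  [10, -1]
GT       [1]
PUSH -5  [1, -5]
LOAD 1   [1, -5, 10]
OVER     [1, -5, 10, -5]
DUP      [1, -5, 10, -5, -5]
LOAD 1   [1, -5, 10, -5, -5, 10]
ADD      [1, -5, 10, -5, 5]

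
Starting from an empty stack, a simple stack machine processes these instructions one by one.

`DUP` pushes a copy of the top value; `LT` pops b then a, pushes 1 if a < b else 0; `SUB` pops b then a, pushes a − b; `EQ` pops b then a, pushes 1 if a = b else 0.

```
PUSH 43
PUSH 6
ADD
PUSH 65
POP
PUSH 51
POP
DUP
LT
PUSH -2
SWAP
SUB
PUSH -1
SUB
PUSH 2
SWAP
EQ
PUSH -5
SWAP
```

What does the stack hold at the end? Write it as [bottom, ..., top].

[-5, 0]

PUSH 43 → 43
PUSH 6  → 43 6
ADD     → 49
PUSH 65 → 49 65
POP     → 49
PUSH 51 → 49 51
POP     → 49
DUP     → 49 49
LT      → 0
PUSH -2 → 0 -2
SWAP    → -2 0
SUB     → -2
PUSH -1 → -2 -1
SUB     → -1
PUSH 2  → -1 2
SWAP    → 2 -1
EQ      → 0
PUSH -5 → 0 -5
SWAP    → -5 0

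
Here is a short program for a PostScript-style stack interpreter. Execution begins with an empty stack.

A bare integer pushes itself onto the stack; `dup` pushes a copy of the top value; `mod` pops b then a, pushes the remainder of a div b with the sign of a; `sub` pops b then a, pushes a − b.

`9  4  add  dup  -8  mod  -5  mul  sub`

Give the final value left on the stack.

9   : [9]
4   : [9, 4]
add : [13]
dup : [13, 13]
-8  : [13, 13, -8]
mod : [13, 5]
-5  : [13, 5, -5]
mul : [13, -25]
sub : [38]

38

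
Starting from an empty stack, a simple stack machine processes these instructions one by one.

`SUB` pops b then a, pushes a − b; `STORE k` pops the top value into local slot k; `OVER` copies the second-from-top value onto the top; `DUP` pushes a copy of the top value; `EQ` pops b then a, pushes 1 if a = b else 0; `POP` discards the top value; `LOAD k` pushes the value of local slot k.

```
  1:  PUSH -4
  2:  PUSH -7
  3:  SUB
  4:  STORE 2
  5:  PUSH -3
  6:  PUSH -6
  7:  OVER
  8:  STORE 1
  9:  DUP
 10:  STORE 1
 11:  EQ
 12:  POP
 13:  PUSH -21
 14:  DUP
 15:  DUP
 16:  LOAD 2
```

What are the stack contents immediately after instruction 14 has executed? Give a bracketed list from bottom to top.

[-21, -21]

PUSH -4  -> -4
PUSH -7  -> -4 -7
SUB      -> 3
STORE 2  -> (empty)
PUSH -3  -> -3
PUSH -6  -> -3 -6
OVER     -> -3 -6 -3
STORE 1  -> -3 -6
DUP      -> -3 -6 -6
STORE 1  -> -3 -6
EQ       -> 0
POP      -> (empty)
PUSH -21 -> -21
DUP      -> -21 -21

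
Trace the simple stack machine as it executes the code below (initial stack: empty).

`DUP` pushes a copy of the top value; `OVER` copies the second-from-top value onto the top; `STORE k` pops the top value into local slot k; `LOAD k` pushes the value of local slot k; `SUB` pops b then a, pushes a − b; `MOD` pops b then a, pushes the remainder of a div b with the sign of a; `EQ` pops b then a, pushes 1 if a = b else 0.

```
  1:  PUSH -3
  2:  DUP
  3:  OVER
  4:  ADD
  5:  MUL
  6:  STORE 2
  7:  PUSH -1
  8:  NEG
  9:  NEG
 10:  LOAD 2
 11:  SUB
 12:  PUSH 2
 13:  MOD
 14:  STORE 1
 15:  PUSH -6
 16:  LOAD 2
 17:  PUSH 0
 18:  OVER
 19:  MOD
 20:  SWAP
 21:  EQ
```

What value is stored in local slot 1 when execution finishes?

-1

PUSH -3 -> -3
DUP     -> -3 -3
OVER    -> -3 -3 -3
ADD     -> -3 -6
MUL     -> 18
STORE 2 -> (empty)
PUSH -1 -> -1
NEG     -> 1
NEG     -> -1
LOAD 2  -> -1 18
SUB     -> -19
PUSH 2  -> -19 2
MOD     -> -1
STORE 1 -> (empty)
PUSH -6 -> -6
LOAD 2  -> -6 18
PUSH 0  -> -6 18 0
OVER    -> -6 18 0 18
MOD     -> -6 18 0
SWAP    -> -6 0 18
EQ      -> -6 0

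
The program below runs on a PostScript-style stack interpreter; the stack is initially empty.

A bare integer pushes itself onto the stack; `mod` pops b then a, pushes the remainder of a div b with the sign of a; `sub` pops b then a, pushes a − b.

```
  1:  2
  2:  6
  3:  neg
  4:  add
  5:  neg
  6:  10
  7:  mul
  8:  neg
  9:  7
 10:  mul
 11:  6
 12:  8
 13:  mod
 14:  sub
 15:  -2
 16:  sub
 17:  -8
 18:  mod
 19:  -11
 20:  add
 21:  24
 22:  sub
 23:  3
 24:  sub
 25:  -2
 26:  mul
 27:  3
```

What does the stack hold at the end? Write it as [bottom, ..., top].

2    [2]
6    [2, 6]
neg  [2, -6]
add  [-4]
neg  [4]
10   [4, 10]
mul  [40]
neg  [-40]
7    [-40, 7]
mul  [-280]
6    [-280, 6]
8    [-280, 6, 8]
mod  [-280, 6]
sub  [-286]
-2   [-286, -2]
sub  [-284]
-8   [-284, -8]
mod  [-4]
-11  [-4, -11]
add  [-15]
24   [-15, 24]
sub  [-39]
3    [-39, 3]
sub  [-42]
-2   [-42, -2]
mul  [84]
3    [84, 3]

[84, 3]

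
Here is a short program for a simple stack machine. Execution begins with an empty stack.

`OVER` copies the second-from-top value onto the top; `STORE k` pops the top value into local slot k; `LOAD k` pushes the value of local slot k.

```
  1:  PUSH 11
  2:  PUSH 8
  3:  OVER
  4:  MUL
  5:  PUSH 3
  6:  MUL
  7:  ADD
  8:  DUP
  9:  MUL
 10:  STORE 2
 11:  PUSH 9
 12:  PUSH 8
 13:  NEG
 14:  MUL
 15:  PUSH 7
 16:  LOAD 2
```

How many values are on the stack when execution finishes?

PUSH 11 -> 11
PUSH 8  -> 11 8
OVER    -> 11 8 11
MUL     -> 11 88
PUSH 3  -> 11 88 3
MUL     -> 11 264
ADD     -> 275
DUP     -> 275 275
MUL     -> 75625
STORE 2 -> (empty)
PUSH 9  -> 9
PUSH 8  -> 9 8
NEG     -> 9 -8
MUL     -> -72
PUSH 7  -> -72 7
LOAD 2  -> -72 7 75625

3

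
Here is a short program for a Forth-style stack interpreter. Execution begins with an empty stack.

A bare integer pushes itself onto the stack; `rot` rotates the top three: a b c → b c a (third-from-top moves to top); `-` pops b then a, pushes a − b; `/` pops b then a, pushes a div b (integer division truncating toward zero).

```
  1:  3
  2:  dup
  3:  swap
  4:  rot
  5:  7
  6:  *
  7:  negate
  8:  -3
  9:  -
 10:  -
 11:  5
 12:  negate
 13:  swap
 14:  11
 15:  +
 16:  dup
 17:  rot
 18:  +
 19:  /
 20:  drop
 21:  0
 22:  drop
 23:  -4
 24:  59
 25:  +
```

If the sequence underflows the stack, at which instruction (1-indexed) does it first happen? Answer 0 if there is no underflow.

3    : [3]
dup  : [3, 3]
swap : [3, 3]
rot  — needs 3 operands, stack has 2 → underflow

4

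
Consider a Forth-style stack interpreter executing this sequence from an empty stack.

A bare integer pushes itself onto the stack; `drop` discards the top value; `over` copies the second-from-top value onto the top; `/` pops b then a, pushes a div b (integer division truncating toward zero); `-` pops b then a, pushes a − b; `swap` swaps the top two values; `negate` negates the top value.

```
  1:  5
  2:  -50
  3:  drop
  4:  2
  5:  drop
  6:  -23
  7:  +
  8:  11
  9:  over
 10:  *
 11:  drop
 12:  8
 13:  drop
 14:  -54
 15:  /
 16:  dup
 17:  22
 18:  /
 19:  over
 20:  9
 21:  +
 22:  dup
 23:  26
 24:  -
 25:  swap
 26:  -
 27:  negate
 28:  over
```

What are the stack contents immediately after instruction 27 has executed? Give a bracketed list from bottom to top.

5       [5]
-50     [5, -50]
drop    [5]
2       [5, 2]
drop    [5]
-23     [5, -23]
+       [-18]
11      [-18, 11]
over    [-18, 11, -18]
*       [-18, -198]
drop    [-18]
8       [-18, 8]
drop    [-18]
-54     [-18, -54]
/       [0]
dup     [0, 0]
22      [0, 0, 22]
/       [0, 0]
over    [0, 0, 0]
9       [0, 0, 0, 9]
+       [0, 0, 9]
dup     [0, 0, 9, 9]
26      [0, 0, 9, 9, 26]
-       [0, 0, 9, -17]
swap    [0, 0, -17, 9]
-       [0, 0, -26]
negate  [0, 0, 26]

[0, 0, 26]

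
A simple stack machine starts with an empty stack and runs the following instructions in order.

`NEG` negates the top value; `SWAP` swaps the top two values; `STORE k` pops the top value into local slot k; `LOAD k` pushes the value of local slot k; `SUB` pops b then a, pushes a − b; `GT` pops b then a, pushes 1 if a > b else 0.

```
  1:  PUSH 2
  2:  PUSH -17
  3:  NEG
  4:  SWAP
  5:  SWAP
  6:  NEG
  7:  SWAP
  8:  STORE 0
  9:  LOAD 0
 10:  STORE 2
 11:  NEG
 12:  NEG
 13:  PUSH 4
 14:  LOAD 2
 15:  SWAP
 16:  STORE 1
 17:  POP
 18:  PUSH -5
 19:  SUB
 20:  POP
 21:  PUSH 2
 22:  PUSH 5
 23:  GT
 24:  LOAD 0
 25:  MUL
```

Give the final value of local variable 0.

2

PUSH 2   -> [2]
PUSH -17 -> [2, -17]
NEG      -> [2, 17]
SWAP     -> [17, 2]
SWAP     -> [2, 17]
NEG      -> [2, -17]
SWAP     -> [-17, 2]
STORE 0  -> [-17]
LOAD 0   -> [-17, 2]
STORE 2  -> [-17]
NEG      -> [17]
NEG      -> [-17]
PUSH 4   -> [-17, 4]
LOAD 2   -> [-17, 4, 2]
SWAP     -> [-17, 2, 4]
STORE 1  -> [-17, 2]
POP      -> [-17]
PUSH -5  -> [-17, -5]
SUB      -> [-12]
POP      -> []
PUSH 2   -> [2]
PUSH 5   -> [2, 5]
GT       -> [0]
LOAD 0   -> [0, 2]
MUL      -> [0]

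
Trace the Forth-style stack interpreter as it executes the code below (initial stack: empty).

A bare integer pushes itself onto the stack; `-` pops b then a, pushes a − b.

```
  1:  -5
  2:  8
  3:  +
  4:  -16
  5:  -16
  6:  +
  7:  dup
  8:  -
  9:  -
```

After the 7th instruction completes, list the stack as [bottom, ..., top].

-5  → [-5]
8   → [-5, 8]
+   → [3]
-16 → [3, -16]
-16 → [3, -16, -16]
+   → [3, -32]
dup → [3, -32, -32]

[3, -32, -32]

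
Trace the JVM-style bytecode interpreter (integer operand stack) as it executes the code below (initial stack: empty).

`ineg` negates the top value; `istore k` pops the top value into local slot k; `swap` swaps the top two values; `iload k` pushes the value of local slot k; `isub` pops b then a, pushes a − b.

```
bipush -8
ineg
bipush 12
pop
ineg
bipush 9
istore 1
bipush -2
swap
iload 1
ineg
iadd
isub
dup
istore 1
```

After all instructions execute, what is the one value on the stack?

15

bipush -8 -> -8
ineg      -> 8
bipush 12 -> 8 12
pop       -> 8
ineg      -> -8
bipush 9  -> -8 9
istore 1  -> -8
bipush -2 -> -8 -2
swap      -> -2 -8
iload 1   -> -2 -8 9
ineg      -> -2 -8 -9
iadd      -> -2 -17
isub      -> 15
dup       -> 15 15
istore 1  -> 15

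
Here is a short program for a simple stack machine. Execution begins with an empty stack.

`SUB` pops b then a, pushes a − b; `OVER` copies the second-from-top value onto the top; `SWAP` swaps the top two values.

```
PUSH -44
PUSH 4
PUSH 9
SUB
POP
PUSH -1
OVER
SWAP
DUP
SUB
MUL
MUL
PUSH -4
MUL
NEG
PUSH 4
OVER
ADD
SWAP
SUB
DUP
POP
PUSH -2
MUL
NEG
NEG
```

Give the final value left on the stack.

-8

PUSH -44 : -44
PUSH 4   : -44 4
PUSH 9   : -44 4 9
SUB      : -44 -5
POP      : -44
PUSH -1  : -44 -1
OVER     : -44 -1 -44
SWAP     : -44 -44 -1
DUP      : -44 -44 -1 -1
SUB      : -44 -44 0
MUL      : -44 0
MUL      : 0
PUSH -4  : 0 -4
MUL      : 0
NEG      : 0
PUSH 4   : 0 4
OVER     : 0 4 0
ADD      : 0 4
SWAP     : 4 0
SUB      : 4
DUP      : 4 4
POP      : 4
PUSH -2  : 4 -2
MUL      : -8
NEG      : 8
NEG      : -8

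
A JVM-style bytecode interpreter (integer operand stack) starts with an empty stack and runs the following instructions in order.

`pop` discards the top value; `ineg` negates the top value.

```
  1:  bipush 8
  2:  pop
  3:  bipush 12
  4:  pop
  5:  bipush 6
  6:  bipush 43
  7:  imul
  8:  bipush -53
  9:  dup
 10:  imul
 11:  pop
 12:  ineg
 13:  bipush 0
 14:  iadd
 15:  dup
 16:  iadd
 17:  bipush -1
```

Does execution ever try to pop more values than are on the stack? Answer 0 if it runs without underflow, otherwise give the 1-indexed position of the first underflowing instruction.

bipush 8   -> [8]
pop        -> []
bipush 12  -> [12]
pop        -> []
bipush 6   -> [6]
bipush 43  -> [6, 43]
imul       -> [258]
bipush -53 -> [258, -53]
dup        -> [258, -53, -53]
imul       -> [258, 2809]
pop        -> [258]
ineg       -> [-258]
bipush 0   -> [-258, 0]
iadd       -> [-258]
dup        -> [-258, -258]
iadd       -> [-516]
bipush -1  -> [-516, -1]

0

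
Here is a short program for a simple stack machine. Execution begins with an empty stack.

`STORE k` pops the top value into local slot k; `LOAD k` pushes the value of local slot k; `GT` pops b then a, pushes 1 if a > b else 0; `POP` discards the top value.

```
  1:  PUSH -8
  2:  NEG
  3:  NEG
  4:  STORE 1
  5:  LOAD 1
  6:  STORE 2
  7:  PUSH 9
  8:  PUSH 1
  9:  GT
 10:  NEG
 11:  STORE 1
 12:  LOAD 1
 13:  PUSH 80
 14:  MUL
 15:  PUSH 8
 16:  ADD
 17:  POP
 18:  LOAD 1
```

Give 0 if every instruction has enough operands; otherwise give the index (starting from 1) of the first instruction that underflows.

0

PUSH -8 -> [-8]
NEG     -> [8]
NEG     -> [-8]
STORE 1 -> []
LOAD 1  -> [-8]
STORE 2 -> []
PUSH 9  -> [9]
PUSH 1  -> [9, 1]
GT      -> [1]
NEG     -> [-1]
STORE 1 -> []
LOAD 1  -> [-1]
PUSH 80 -> [-1, 80]
MUL     -> [-80]
PUSH 8  -> [-80, 8]
ADD     -> [-72]
POP     -> []
LOAD 1  -> [-1]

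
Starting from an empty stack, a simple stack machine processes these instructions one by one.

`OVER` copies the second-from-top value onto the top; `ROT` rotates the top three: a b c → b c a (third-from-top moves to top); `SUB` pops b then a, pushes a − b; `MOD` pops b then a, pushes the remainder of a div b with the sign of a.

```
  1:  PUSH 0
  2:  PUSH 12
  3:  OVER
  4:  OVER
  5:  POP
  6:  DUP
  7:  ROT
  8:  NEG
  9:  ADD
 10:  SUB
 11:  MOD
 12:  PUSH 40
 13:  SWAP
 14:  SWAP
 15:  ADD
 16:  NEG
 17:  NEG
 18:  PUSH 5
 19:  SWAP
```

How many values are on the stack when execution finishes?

2

PUSH 0  -> [0]
PUSH 12 -> [0, 12]
OVER    -> [0, 12, 0]
OVER    -> [0, 12, 0, 12]
POP     -> [0, 12, 0]
DUP     -> [0, 12, 0, 0]
ROT     -> [0, 0, 0, 12]
NEG     -> [0, 0, 0, -12]
ADD     -> [0, 0, -12]
SUB     -> [0, 12]
MOD     -> [0]
PUSH 40 -> [0, 40]
SWAP    -> [40, 0]
SWAP    -> [0, 40]
ADD     -> [40]
NEG     -> [-40]
NEG     -> [40]
PUSH 5  -> [40, 5]
SWAP    -> [5, 40]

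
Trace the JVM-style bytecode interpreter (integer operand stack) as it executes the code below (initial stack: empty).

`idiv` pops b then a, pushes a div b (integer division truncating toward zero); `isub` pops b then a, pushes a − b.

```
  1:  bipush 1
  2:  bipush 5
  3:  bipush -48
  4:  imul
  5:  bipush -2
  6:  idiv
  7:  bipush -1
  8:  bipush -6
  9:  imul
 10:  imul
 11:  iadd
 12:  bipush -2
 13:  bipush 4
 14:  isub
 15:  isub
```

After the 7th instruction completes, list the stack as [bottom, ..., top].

bipush 1   → [1]
bipush 5   → [1, 5]
bipush -48 → [1, 5, -48]
imul       → [1, -240]
bipush -2  → [1, -240, -2]
idiv       → [1, 120]
bipush -1  → [1, 120, -1]

[1, 120, -1]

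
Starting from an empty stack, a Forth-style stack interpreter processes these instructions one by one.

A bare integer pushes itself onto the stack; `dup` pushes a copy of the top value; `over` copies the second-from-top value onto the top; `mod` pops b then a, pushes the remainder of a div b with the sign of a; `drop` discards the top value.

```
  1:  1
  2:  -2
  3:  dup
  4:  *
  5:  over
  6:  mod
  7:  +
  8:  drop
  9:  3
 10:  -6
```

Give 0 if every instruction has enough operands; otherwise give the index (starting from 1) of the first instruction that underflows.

0

1    : [1]
-2   : [1, -2]
dup  : [1, -2, -2]
*    : [1, 4]
over : [1, 4, 1]
mod  : [1, 0]
+    : [1]
drop : []
3    : [3]
-6   : [3, -6]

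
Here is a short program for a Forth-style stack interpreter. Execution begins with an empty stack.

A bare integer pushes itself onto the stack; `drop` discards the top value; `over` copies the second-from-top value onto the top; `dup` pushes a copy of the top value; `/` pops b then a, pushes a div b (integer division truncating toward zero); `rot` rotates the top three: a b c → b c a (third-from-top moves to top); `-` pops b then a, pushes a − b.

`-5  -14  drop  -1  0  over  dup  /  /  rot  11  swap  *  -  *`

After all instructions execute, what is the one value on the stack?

-55

-5   -> -5
-14  -> -5 -14
drop -> -5
-1   -> -5 -1
0    -> -5 -1 0
over -> -5 -1 0 -1
dup  -> -5 -1 0 -1 -1
/    -> -5 -1 0 1
/    -> -5 -1 0
rot  -> -1 0 -5
11   -> -1 0 -5 11
swap -> -1 0 11 -5
*    -> -1 0 -55
-    -> -1 55
*    -> -55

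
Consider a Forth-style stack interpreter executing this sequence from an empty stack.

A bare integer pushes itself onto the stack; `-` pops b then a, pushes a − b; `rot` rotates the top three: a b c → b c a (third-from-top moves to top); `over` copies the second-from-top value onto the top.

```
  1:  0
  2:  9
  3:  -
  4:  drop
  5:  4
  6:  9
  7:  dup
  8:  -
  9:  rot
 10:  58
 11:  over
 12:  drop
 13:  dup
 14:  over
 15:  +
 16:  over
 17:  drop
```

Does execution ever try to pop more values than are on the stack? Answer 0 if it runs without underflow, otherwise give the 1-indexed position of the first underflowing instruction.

0    : 0
9    : 0 9
-    : -9
drop : (empty)
4    : 4
9    : 4 9
dup  : 4 9 9
-    : 4 0
rot  — needs 3 operands, stack has 2 → underflow

9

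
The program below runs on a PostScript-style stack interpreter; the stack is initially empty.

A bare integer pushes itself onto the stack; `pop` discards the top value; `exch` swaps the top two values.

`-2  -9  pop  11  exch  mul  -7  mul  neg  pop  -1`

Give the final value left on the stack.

-2   → -2
-9   → -2 -9
pop  → -2
11   → -2 11
exch → 11 -2
mul  → -22
-7   → -22 -7
mul  → 154
neg  → -154
pop  → (empty)
-1   → -1

-1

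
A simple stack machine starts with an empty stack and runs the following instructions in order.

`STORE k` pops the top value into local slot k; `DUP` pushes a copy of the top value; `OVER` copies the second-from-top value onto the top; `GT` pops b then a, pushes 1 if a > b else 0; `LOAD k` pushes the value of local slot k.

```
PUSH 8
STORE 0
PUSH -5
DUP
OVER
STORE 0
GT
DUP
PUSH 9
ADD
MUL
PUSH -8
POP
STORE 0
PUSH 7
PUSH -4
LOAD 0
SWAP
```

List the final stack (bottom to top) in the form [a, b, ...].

PUSH 8  -> [8]
STORE 0 -> []
PUSH -5 -> [-5]
DUP     -> [-5, -5]
OVER    -> [-5, -5, -5]
STORE 0 -> [-5, -5]
GT      -> [0]
DUP     -> [0, 0]
PUSH 9  -> [0, 0, 9]
ADD     -> [0, 9]
MUL     -> [0]
PUSH -8 -> [0, -8]
POP     -> [0]
STORE 0 -> []
PUSH 7  -> [7]
PUSH -4 -> [7, -4]
LOAD 0  -> [7, -4, 0]
SWAP    -> [7, 0, -4]

[7, 0, -4]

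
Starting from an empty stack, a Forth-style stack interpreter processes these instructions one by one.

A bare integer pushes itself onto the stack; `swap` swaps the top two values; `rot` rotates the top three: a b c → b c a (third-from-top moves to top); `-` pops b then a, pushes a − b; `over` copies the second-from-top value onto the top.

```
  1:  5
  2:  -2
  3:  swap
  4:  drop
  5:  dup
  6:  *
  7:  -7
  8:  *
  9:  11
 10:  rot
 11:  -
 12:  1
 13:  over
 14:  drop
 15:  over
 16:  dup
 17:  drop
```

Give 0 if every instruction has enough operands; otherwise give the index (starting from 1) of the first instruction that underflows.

5    → [5]
-2   → [5, -2]
swap → [-2, 5]
drop → [-2]
dup  → [-2, -2]
*    → [4]
-7   → [4, -7]
*    → [-28]
11   → [-28, 11]
rot  — needs 3 operands, stack has 2 → underflow

10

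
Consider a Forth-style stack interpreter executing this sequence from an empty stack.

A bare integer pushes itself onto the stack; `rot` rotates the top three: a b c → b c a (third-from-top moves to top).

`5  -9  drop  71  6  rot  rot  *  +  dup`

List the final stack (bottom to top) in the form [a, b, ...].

5    : [5]
-9   : [5, -9]
drop : [5]
71   : [5, 71]
6    : [5, 71, 6]
rot  : [71, 6, 5]
rot  : [6, 5, 71]
*    : [6, 355]
+    : [361]
dup  : [361, 361]

[361, 361]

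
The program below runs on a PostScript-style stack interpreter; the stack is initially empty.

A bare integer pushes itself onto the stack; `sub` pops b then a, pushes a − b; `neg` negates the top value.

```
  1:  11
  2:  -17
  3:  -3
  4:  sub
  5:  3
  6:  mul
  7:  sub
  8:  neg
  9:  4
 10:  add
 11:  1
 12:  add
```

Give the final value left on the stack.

11   [11]
-17  [11, -17]
-3   [11, -17, -3]
sub  [11, -14]
3    [11, -14, 3]
mul  [11, -42]
sub  [53]
neg  [-53]
4    [-53, 4]
add  [-49]
1    [-49, 1]
add  [-48]

-48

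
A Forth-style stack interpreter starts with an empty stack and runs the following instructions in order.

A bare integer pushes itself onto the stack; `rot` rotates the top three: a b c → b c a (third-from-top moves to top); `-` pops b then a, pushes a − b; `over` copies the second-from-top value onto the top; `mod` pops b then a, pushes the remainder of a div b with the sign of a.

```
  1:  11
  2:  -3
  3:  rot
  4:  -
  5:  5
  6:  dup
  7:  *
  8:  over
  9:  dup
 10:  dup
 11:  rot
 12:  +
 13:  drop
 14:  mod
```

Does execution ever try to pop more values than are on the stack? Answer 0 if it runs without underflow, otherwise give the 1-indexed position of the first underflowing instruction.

11 → [11]
-3 → [11, -3]
rot  — needs 3 operands, stack has 2 → underflow

3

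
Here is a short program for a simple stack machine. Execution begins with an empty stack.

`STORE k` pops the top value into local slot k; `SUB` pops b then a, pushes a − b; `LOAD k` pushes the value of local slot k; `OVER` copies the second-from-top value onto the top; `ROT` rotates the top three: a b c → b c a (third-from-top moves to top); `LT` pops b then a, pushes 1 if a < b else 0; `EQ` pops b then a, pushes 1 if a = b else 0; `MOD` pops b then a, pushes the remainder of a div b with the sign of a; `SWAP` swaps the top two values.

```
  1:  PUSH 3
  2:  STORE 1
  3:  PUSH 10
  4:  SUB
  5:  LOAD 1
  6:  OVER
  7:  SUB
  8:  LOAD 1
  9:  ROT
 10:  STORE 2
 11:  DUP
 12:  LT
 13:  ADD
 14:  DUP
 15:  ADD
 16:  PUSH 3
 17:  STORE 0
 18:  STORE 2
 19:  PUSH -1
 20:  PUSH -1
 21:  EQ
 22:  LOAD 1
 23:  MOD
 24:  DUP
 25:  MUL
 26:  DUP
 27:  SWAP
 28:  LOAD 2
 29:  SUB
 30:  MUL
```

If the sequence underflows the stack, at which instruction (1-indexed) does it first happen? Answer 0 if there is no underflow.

PUSH 3  : 3
STORE 1 : (empty)
PUSH 10 : 10
SUB  — needs 2 operands, stack has 1 → underflow

4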